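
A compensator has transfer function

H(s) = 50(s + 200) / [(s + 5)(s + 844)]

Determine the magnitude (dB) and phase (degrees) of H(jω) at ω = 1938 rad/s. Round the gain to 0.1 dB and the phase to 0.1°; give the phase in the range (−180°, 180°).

At s = jω = j1938:
zero (s+200): 200 + j1938 → |·| = √(200²+1938²) = √3795844 ≈ 1948.3, ∠ = arctan(1938/200) ≈ 84.11°
pole (s+5): 5 + j1938 → |·| = √(5²+1938²) = √3755869 ≈ 1938, ∠ = arctan(1938/5) ≈ 89.85°
pole (s+844): 844 + j1938 → |·| = √(844²+1938²) = √4468180 ≈ 2113.8, ∠ = arctan(1938/844) ≈ 66.47°
|H| = 50 · 1948.3 / 4.0965e+06 ≈ 0.02378
Gain = 20 log₁₀(0.02378) ≈ -32.48 dB
∠H = 84.11° − 156.32° = -72.21°

-32.5 dB, -72.2°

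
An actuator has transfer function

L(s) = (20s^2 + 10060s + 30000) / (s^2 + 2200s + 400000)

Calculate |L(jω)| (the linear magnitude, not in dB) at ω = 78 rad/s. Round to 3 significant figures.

1.84

Substitute s = j78:
Numerator: 20(j78)^2 + 10060(j78) + 30000 = -91680 + j784680
Denominator: (j78)^2 + 2200(j78) + 400000 = 393916 + j171600
|N| = √(91680² + 784680²) ≈ 7.9002e+05, ∠N ≈ 96.66°
|D| = √(393916² + 171600²) ≈ 4.2967e+05, ∠D ≈ 23.54°
|L| = 7.9002e+05 / 4.2967e+05 ≈ 1.8387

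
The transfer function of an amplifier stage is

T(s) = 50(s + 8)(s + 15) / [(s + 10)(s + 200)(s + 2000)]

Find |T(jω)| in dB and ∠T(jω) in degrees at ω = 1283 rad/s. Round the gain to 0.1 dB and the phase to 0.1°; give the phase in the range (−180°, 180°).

-33.6 dB, -24.4°

At s = jω = j1283:
zero (s+8): 8 + j1283 → |·| = √(8²+1283²) = √1646153 ≈ 1283, ∠ = arctan(1283/8) ≈ 89.64°
zero (s+15): 15 + j1283 → |·| = √(15²+1283²) = √1646314 ≈ 1283.1, ∠ = arctan(1283/15) ≈ 89.33°
pole (s+10): 10 + j1283 → |·| = √(10²+1283²) = √1646189 ≈ 1283, ∠ = arctan(1283/10) ≈ 89.55°
pole (s+200): 200 + j1283 → |·| = √(200²+1283²) = √1686089 ≈ 1298.5, ∠ = arctan(1283/200) ≈ 81.14°
pole (s+2000): 2000 + j1283 → |·| = √(2000²+1283²) = √5646089 ≈ 2376.2, ∠ = arctan(1283/2000) ≈ 32.68°
|T| = 50 · 1.6462e+06 / 3.9587e+09 ≈ 0.020792
Gain = 20 log₁₀(0.020792) ≈ -33.64 dB
∠T = 178.97° − 203.37° = -24.40°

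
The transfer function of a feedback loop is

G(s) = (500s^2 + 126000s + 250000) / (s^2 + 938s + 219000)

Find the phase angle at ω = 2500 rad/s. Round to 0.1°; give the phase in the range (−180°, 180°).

15.5°

Substitute s = j2500:
Numerator: 500(j2500)^2 + 126000(j2500) + 250000 = -3124750000 + j315000000
Denominator: (j2500)^2 + 938(j2500) + 219000 = -6031000 + j2345000
|N| = √(3124750000² + 315000000²) ≈ 3.1406e+09, ∠N ≈ 174.24°
|D| = √(6031000² + 2345000²) ≈ 6.4709e+06, ∠D ≈ 158.75°
∠G = 174.24° − 158.75° = 15.49°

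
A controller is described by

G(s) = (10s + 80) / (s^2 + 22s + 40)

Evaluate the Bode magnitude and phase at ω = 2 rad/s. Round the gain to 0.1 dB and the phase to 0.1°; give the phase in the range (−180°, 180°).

3.2 dB, -36.7°

Substitute s = j2:
Numerator: 10(j2) + 80 = 80 + j20
Denominator: (j2)^2 + 22(j2) + 40 = 36 + j44
|N| = √(80² + 20²) ≈ 82.462, ∠N ≈ 14.04°
|D| = √(36² + 44²) ≈ 56.851, ∠D ≈ 50.71°
|G| = 82.462 / 56.851 ≈ 1.4505
Gain = 20 log₁₀(1.4505) ≈ 3.23 dB
∠G = 14.04° − 50.71° = -36.67°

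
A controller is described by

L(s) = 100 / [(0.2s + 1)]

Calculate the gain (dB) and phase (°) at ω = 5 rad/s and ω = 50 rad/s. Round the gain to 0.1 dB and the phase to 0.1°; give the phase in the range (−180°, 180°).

At ω = 5 rad/s:
pole (1 + j5·0.2) = 1 + j1 → |·| ≈ 1.4142, ∠ ≈ 45.00°
|L| = 100 · 1 / (1.4142) ≈ 70.711
Gain = 20 log₁₀(70.711) ≈ 36.99 dB
∠L = (0°) − (45.00°) = -45.00°

At ω = 50 rad/s:
pole (1 + j50·0.2) = 1 + j10 → |·| ≈ 10.05, ∠ ≈ 84.29°
|L| = 100 · 1 / (10.05) ≈ 9.9502
Gain = 20 log₁₀(9.9502) ≈ 19.96 dB
∠L = (0°) − (84.29°) = -84.29°

ω = 5: 37.0 dB, -45.0°; ω = 50: 20.0 dB, -84.3°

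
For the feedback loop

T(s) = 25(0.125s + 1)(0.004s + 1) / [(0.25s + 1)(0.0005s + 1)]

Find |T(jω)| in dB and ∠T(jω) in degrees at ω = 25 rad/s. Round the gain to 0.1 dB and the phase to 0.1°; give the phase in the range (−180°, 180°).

At ω = 25 rad/s:
zero (1 + j25·0.125) = 1 + j3.125 → |·| ≈ 3.2811, ∠ ≈ 72.26°
zero (1 + j25·0.004) = 1 + j0.1 → |·| ≈ 1.005, ∠ ≈ 5.71°
pole (1 + j25·0.25) = 1 + j6.25 → |·| ≈ 6.3295, ∠ ≈ 80.91°
pole (1 + j25·0.0005) = 1 + j0.0125 → |·| ≈ 1.0001, ∠ ≈ 0.72°
|T| = 25 · 3.2811 · 1.005 / (6.3295 · 1.0001) ≈ 13.023
Gain = 20 log₁₀(13.023) ≈ 22.29 dB
∠T = (72.26° + 5.71°) − (80.91° + 0.72°) = -3.66°

22.3 dB, -3.7°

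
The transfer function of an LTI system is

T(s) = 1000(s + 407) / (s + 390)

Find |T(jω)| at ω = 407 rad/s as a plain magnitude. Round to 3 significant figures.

At s = jω = j407:
zero (s+407): 407 + j407 → |·| = √(407²+407²) = √331298 ≈ 575.58, ∠ = arctan(407/407) ≈ 45.00°
pole (s+390): 390 + j407 → |·| = √(390²+407²) = √317749 ≈ 563.69, ∠ = arctan(407/390) ≈ 46.22°
|T| = 1000 · 575.58 / 563.69 ≈ 1021.1

1.02e+03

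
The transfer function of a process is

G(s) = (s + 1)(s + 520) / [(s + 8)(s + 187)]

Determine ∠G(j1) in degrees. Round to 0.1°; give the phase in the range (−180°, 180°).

At s = jω = j1:
zero (s+1): 1 + j1 → |·| = √(1²+1²) = √2 ≈ 1.4142, ∠ = arctan(1/1) ≈ 45.00°
zero (s+520): 520 + j1 → |·| = √(520²+1²) = √270401 ≈ 520, ∠ = arctan(1/520) ≈ 0.11°
pole (s+8): 8 + j1 → |·| = √(8²+1²) = √65 ≈ 8.0623, ∠ = arctan(1/8) ≈ 7.13°
pole (s+187): 187 + j1 → |·| = √(187²+1²) = √34970 ≈ 187, ∠ = arctan(1/187) ≈ 0.31°
∠G = 45.11° − 7.44° = 37.67°

37.7°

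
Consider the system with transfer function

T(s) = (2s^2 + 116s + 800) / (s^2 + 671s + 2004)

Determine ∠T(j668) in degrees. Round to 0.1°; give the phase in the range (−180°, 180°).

Substitute s = j668:
Numerator: 2(j668)^2 + 116(j668) + 800 = -891648 + j77488
Denominator: (j668)^2 + 671(j668) + 2004 = -444220 + j448228
|N| = √(891648² + 77488²) ≈ 8.9501e+05, ∠N ≈ 175.03°
|D| = √(444220² + 448228²) ≈ 6.3106e+05, ∠D ≈ 134.74°
∠T = 175.03° − 134.74° = 40.29°

40.3°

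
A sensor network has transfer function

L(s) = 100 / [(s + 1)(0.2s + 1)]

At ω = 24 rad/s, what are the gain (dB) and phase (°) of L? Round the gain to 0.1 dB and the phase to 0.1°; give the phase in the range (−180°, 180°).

-1.4 dB, -165.8°

At ω = 24 rad/s:
pole (1 + j24·1) = 1 + j24 → |·| ≈ 24.021, ∠ ≈ 87.61°
pole (1 + j24·0.2) = 1 + j4.8 → |·| ≈ 4.9031, ∠ ≈ 78.23°
|L| = 100 · 1 / (24.021 · 4.9031) ≈ 0.84906
Gain = 20 log₁₀(0.84906) ≈ -1.42 dB
∠L = (0°) − (87.61° + 78.23°) = -165.84°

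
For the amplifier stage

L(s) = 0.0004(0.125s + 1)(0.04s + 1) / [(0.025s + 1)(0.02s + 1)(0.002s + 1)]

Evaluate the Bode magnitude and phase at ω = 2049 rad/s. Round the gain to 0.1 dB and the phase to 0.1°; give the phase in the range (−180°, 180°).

At ω = 2049 rad/s:
zero (1 + j2049·0.125) = 1 + j256.125 → |·| ≈ 256.13, ∠ ≈ 89.78°
zero (1 + j2049·0.04) = 1 + j81.96 → |·| ≈ 81.966, ∠ ≈ 89.30°
pole (1 + j2049·0.025) = 1 + j51.225 → |·| ≈ 51.235, ∠ ≈ 88.88°
pole (1 + j2049·0.02) = 1 + j40.98 → |·| ≈ 40.992, ∠ ≈ 88.60°
pole (1 + j2049·0.002) = 1 + j4.098 → |·| ≈ 4.2182, ∠ ≈ 76.29°
|L| = 0.0004 · 256.13 · 81.966 / (51.235 · 40.992 · 4.2182) ≈ 0.0009479
Gain = 20 log₁₀(0.0009479) ≈ -60.46 dB
∠L = (89.78° + 89.30°) − (88.88° + 88.60° + 76.29°) = -74.69°

-60.5 dB, -74.7°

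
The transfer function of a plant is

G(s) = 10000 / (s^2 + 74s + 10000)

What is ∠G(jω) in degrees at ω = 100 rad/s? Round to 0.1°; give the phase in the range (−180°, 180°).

At s = jω = j100:
quadratic: (j100)² + 74·j100 + 10000 = 0 + j7400 → |·| ≈ 7400, ∠ ≈ 90.00°
∠G = 0.00° − 90.00° = -90.00°

-90.0°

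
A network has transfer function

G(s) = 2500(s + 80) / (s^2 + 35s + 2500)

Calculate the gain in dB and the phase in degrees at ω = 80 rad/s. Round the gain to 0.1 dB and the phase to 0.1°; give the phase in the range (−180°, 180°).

35.4 dB, -99.3°

At s = jω = j80:
zero (s+80): 80 + j80 → |·| = √(80²+80²) = √12800 ≈ 113.14, ∠ = arctan(80/80) ≈ 45.00°
quadratic: (j80)² + 35·j80 + 2500 = -3900 + j2800 → |·| ≈ 4801, ∠ ≈ 144.32°
|G| = 2500 · 113.14 / 4801 ≈ 58.915
Gain = 20 log₁₀(58.915) ≈ 35.40 dB
∠G = 45.00° − 144.32° = -99.32°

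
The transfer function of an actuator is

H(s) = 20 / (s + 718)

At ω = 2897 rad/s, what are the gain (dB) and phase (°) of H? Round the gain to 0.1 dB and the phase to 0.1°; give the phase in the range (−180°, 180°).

-43.5 dB, -76.1°

Substitute s = j2897:
Numerator: 20 = 20 + j0
Denominator: (j2897) + 718 = 718 + j2897
|N| = √(20² + 0²) ≈ 20, ∠N ≈ 0.00°
|D| = √(718² + 2897²) ≈ 2984.6, ∠D ≈ 76.08°
|H| = 20 / 2984.6 ≈ 0.0067011
Gain = 20 log₁₀(0.0067011) ≈ -43.48 dB
∠H = 0.00° − 76.08° = -76.08°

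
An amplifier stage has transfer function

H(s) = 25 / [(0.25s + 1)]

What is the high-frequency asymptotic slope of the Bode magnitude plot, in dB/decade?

-20 dB/decade

Each pole contributes −20 dB/decade at high frequency; each zero contributes +20 dB/decade.
Net: 0 zero(s) − 1 pole(s) → -20 dB/decade.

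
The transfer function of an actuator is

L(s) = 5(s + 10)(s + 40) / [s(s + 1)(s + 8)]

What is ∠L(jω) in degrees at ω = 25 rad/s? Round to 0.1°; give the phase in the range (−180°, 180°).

-149.8°

At s = jω = j25:
zero (s+10): 10 + j25 → |·| = √(10²+25²) = √725 ≈ 26.926, ∠ = arctan(25/10) ≈ 68.20°
zero (s+40): 40 + j25 → |·| = √(40²+25²) = √2225 ≈ 47.17, ∠ = arctan(25/40) ≈ 32.01°
pole (s+1): 1 + j25 → |·| = √(1²+25²) = √626 ≈ 25.02, ∠ = arctan(25/1) ≈ 87.71°
pole (s+8): 8 + j25 → |·| = √(8²+25²) = √689 ≈ 26.249, ∠ = arctan(25/8) ≈ 72.26°
pole at origin: |s| = 25, ∠ = 90.00° (in denominator)
∠L = 100.21° − 249.97° = -149.76°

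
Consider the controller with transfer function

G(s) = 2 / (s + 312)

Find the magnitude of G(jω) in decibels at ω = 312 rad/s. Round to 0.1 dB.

-46.9 dB

Substitute s = j312:
Numerator: 2 = 2 + j0
Denominator: (j312) + 312 = 312 + j312
|N| = √(2² + 0²) ≈ 2, ∠N ≈ 0.00°
|D| = √(312² + 312²) ≈ 441.23, ∠D ≈ 45.00°
|G| = 2 / 441.23 ≈ 0.0045328
Gain = 20 log₁₀(0.0045328) ≈ -46.87 dB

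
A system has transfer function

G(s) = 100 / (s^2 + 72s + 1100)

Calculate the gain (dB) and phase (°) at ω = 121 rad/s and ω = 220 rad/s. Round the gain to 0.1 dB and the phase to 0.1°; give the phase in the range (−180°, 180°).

Substitute s = j121:
Numerator: 100 = 100 + j0
Denominator: (j121)^2 + 72(j121) + 1100 = -13541 + j8712
|N| = √(100² + 0²) ≈ 100, ∠N ≈ 0.00°
|D| = √(13541² + 8712²) ≈ 16101, ∠D ≈ 147.24°
|G| = 100 / 16101 ≈ 0.0062108
Gain = 20 log₁₀(0.0062108) ≈ -44.14 dB
∠G = 0.00° − 147.24° = -147.24°

Substitute s = j220:
Numerator: 100 = 100 + j0
Denominator: (j220)^2 + 72(j220) + 1100 = -47300 + j15840
|N| = √(100² + 0²) ≈ 100, ∠N ≈ 0.00°
|D| = √(47300² + 15840²) ≈ 49882, ∠D ≈ 161.49°
|G| = 100 / 49882 ≈ 0.0020047
Gain = 20 log₁₀(0.0020047) ≈ -53.96 dB
∠G = 0.00° − 161.49° = -161.49°

ω = 121: -44.1 dB, -147.2°; ω = 220: -54.0 dB, -161.5°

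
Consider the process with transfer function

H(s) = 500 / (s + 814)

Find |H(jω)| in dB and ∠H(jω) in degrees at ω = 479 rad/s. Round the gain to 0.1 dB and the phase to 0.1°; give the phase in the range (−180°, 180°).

Substitute s = j479:
Numerator: 500 = 500 + j0
Denominator: (j479) + 814 = 814 + j479
|N| = √(500² + 0²) ≈ 500, ∠N ≈ 0.00°
|D| = √(814² + 479²) ≈ 944.48, ∠D ≈ 30.47°
|H| = 500 / 944.48 ≈ 0.52939
Gain = 20 log₁₀(0.52939) ≈ -5.52 dB
∠H = 0.00° − 30.47° = -30.47°

-5.5 dB, -30.5°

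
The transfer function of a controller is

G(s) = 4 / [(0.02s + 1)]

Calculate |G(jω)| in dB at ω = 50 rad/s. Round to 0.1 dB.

At ω = 50 rad/s:
pole (1 + j50·0.02) = 1 + j1 → |·| ≈ 1.4142, ∠ ≈ 45.00°
|G| = 4 · 1 / (1.4142) ≈ 2.8285
Gain = 20 log₁₀(2.8285) ≈ 9.03 dB

9.0 dB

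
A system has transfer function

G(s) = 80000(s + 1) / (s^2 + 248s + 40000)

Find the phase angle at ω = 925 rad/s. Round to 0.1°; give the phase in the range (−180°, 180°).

At s = jω = j925:
zero (s+1): 1 + j925 → |·| = √(1²+925²) = √855626 ≈ 925, ∠ = arctan(925/1) ≈ 89.94°
quadratic: (j925)² + 248·j925 + 40000 = -815625 + j229400 → |·| ≈ 8.4727e+05, ∠ ≈ 164.29°
∠G = 89.94° − 164.29° = -74.35°

-74.4°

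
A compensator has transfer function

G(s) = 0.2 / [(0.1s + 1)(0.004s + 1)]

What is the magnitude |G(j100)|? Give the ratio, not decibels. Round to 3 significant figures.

At ω = 100 rad/s:
pole (1 + j100·0.1) = 1 + j10 → |·| ≈ 10.05, ∠ ≈ 84.29°
pole (1 + j100·0.004) = 1 + j0.4 → |·| ≈ 1.077, ∠ ≈ 21.80°
|G| = 0.2 · 1 / (10.05 · 1.077) ≈ 0.018478

0.0185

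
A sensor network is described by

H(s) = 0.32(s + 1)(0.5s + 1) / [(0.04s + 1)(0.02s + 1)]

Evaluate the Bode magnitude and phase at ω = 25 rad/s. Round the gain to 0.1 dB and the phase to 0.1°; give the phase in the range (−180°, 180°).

36.1 dB, 101.6°

At ω = 25 rad/s:
zero (1 + j25·1) = 1 + j25 → |·| ≈ 25.02, ∠ ≈ 87.71°
zero (1 + j25·0.5) = 1 + j12.5 → |·| ≈ 12.54, ∠ ≈ 85.43°
pole (1 + j25·0.04) = 1 + j1 → |·| ≈ 1.4142, ∠ ≈ 45.00°
pole (1 + j25·0.02) = 1 + j0.5 → |·| ≈ 1.118, ∠ ≈ 26.57°
|H| = 0.32 · 25.02 · 12.54 / (1.4142 · 1.118) ≈ 63.501
Gain = 20 log₁₀(63.501) ≈ 36.06 dB
∠H = (87.71° + 85.43°) − (45.00° + 26.57°) = 101.57°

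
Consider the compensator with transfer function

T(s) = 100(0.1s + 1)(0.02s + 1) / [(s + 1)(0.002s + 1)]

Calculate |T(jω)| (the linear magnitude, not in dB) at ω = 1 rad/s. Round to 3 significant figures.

71.1

At ω = 1 rad/s:
zero (1 + j1·0.1) = 1 + j0.1 → |·| ≈ 1.005, ∠ ≈ 5.71°
zero (1 + j1·0.02) = 1 + j0.02 → |·| ≈ 1.0002, ∠ ≈ 1.15°
pole (1 + j1·1) = 1 + j1 → |·| ≈ 1.4142, ∠ ≈ 45.00°
pole (1 + j1·0.002) = 1 + j0.002 → |·| ≈ 1, ∠ ≈ 0.11°
|T| = 100 · 1.005 · 1.0002 / (1.4142 · 1) ≈ 71.079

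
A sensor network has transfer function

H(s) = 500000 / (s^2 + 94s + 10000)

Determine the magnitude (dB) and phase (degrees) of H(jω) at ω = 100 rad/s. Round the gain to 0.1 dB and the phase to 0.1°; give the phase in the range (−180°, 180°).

At s = jω = j100:
quadratic: (j100)² + 94·j100 + 10000 = 0 + j9400 → |·| ≈ 9400, ∠ ≈ 90.00°
|H| = 500000 / 9400 ≈ 53.191
Gain = 20 log₁₀(53.191) ≈ 34.52 dB
∠H = 0.00° − 90.00° = -90.00°

34.5 dB, -90.0°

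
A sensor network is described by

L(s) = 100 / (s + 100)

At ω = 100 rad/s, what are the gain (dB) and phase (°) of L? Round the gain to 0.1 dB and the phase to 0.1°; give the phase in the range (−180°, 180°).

Substitute s = j100:
Numerator: 100 = 100 + j0
Denominator: (j100) + 100 = 100 + j100
|N| = √(100² + 0²) ≈ 100, ∠N ≈ 0.00°
|D| = √(100² + 100²) ≈ 141.42, ∠D ≈ 45.00°
|L| = 100 / 141.42 ≈ 0.70711
Gain = 20 log₁₀(0.70711) ≈ -3.01 dB
∠L = 0.00° − 45.00° = -45.00°

-3.0 dB, -45.0°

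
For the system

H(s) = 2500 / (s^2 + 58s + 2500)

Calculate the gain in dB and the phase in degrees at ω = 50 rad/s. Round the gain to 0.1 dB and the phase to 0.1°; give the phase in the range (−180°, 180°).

-1.3 dB, -90.0°

At s = jω = j50:
quadratic: (j50)² + 58·j50 + 2500 = 0 + j2900 → |·| ≈ 2900, ∠ ≈ 90.00°
|H| = 2500 / 2900 ≈ 0.86207
Gain = 20 log₁₀(0.86207) ≈ -1.29 dB
∠H = 0.00° − 90.00° = -90.00°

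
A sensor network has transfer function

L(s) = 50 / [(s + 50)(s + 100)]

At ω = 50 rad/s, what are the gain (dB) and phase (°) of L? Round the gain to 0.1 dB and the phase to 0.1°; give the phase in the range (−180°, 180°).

At s = jω = j50:
pole (s+50): 50 + j50 → |·| = √(50²+50²) = √5000 ≈ 70.711, ∠ = arctan(50/50) ≈ 45.00°
pole (s+100): 100 + j50 → |·| = √(100²+50²) = √12500 ≈ 111.8, ∠ = arctan(50/100) ≈ 26.57°
|L| = 50 / 7905.5 ≈ 0.0063247
Gain = 20 log₁₀(0.0063247) ≈ -43.98 dB
∠L = 0.00° − 71.57° = -71.57°

-44.0 dB, -71.6°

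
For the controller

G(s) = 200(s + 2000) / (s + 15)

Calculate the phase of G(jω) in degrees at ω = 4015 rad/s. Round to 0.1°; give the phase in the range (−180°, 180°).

At s = jω = j4015:
zero (s+2000): 2000 + j4015 → |·| = √(2000²+4015²) = √20120225 ≈ 4485.6, ∠ = arctan(4015/2000) ≈ 63.52°
pole (s+15): 15 + j4015 → |·| = √(15²+4015²) = √16120450 ≈ 4015, ∠ = arctan(4015/15) ≈ 89.79°
∠G = 63.52° − 89.79° = -26.27°

-26.3°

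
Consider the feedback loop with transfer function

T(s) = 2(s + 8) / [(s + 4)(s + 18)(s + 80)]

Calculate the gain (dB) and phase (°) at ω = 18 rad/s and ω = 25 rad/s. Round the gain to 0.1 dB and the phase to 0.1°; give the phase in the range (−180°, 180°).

At s = jω = j18:
zero (s+8): 8 + j18 → |·| = √(8²+18²) = √388 ≈ 19.698, ∠ = arctan(18/8) ≈ 66.04°
pole (s+4): 4 + j18 → |·| = √(4²+18²) = √340 ≈ 18.439, ∠ = arctan(18/4) ≈ 77.47°
pole (s+18): 18 + j18 → |·| = √(18²+18²) = √648 ≈ 25.456, ∠ = arctan(18/18) ≈ 45.00°
pole (s+80): 80 + j18 → |·| = √(80²+18²) = √6724 ≈ 82, ∠ = arctan(18/80) ≈ 12.68°
|T| = 2 · 19.698 / 38489 ≈ 0.0010236
Gain = 20 log₁₀(0.0010236) ≈ -59.80 dB
∠T = 66.04° − 135.15° = -69.11°

At s = jω = j25:
zero (s+8): 8 + j25 → |·| = √(8²+25²) = √689 ≈ 26.249, ∠ = arctan(25/8) ≈ 72.26°
pole (s+4): 4 + j25 → |·| = √(4²+25²) = √641 ≈ 25.318, ∠ = arctan(25/4) ≈ 80.91°
pole (s+18): 18 + j25 → |·| = √(18²+25²) = √949 ≈ 30.806, ∠ = arctan(25/18) ≈ 54.25°
pole (s+80): 80 + j25 → |·| = √(80²+25²) = √7025 ≈ 83.815, ∠ = arctan(25/80) ≈ 17.35°
|T| = 2 · 26.249 / 65371 ≈ 0.00080308
Gain = 20 log₁₀(0.00080308) ≈ -61.90 dB
∠T = 72.26° − 152.51° = -80.25°

ω = 18: -59.8 dB, -69.1°; ω = 25: -61.9 dB, -80.3°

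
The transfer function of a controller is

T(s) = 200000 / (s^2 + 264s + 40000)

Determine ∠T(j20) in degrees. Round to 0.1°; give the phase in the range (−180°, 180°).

-7.6°

At s = jω = j20:
quadratic: (j20)² + 264·j20 + 40000 = 39600 + j5280 → |·| ≈ 39950, ∠ ≈ 7.59°
∠T = 0.00° − 7.59° = -7.59°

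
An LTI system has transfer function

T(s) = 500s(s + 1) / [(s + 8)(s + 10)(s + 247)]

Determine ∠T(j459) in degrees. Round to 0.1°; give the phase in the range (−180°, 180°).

-59.6°

At s = jω = j459:
zero (s+1): 1 + j459 → |·| = √(1²+459²) = √210682 ≈ 459, ∠ = arctan(459/1) ≈ 89.88°
zero at origin: s = j459 → |·| = 459, ∠ = 90.00°
pole (s+8): 8 + j459 → |·| = √(8²+459²) = √210745 ≈ 459.07, ∠ = arctan(459/8) ≈ 89.00°
pole (s+10): 10 + j459 → |·| = √(10²+459²) = √210781 ≈ 459.11, ∠ = arctan(459/10) ≈ 88.75°
pole (s+247): 247 + j459 → |·| = √(247²+459²) = √271690 ≈ 521.24, ∠ = arctan(459/247) ≈ 61.71°
∠T = 179.88° − 239.46° = -59.58°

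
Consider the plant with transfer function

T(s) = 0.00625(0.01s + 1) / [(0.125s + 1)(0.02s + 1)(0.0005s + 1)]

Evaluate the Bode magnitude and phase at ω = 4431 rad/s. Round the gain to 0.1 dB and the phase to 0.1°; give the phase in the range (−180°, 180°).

-112.7 dB, -156.3°

At ω = 4431 rad/s:
zero (1 + j4431·0.01) = 1 + j44.31 → |·| ≈ 44.321, ∠ ≈ 88.71°
pole (1 + j4431·0.125) = 1 + j553.875 → |·| ≈ 553.88, ∠ ≈ 89.90°
pole (1 + j4431·0.02) = 1 + j88.62 → |·| ≈ 88.626, ∠ ≈ 89.35°
pole (1 + j4431·0.0005) = 1 + j2.2155 → |·| ≈ 2.4307, ∠ ≈ 65.71°
|T| = 0.00625 · 44.321 / (553.88 · 88.626 · 2.4307) ≈ 2.3216e-06
Gain = 20 log₁₀(2.3216e-06) ≈ -112.68 dB
∠T = (88.71°) − (89.90° + 89.35° + 65.71°) = -156.25°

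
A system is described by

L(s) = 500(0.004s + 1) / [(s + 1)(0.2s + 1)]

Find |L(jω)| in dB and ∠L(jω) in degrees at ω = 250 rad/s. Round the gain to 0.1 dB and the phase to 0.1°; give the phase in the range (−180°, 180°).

At ω = 250 rad/s:
zero (1 + j250·0.004) = 1 + j1 → |·| ≈ 1.4142, ∠ ≈ 45.00°
pole (1 + j250·1) = 1 + j250 → |·| ≈ 250, ∠ ≈ 89.77°
pole (1 + j250·0.2) = 1 + j50 → |·| ≈ 50.01, ∠ ≈ 88.85°
|L| = 500 · 1.4142 / (250 · 50.01) ≈ 0.056557
Gain = 20 log₁₀(0.056557) ≈ -24.95 dB
∠L = (45.00°) − (89.77° + 88.85°) = -133.62°

-25.0 dB, -133.6°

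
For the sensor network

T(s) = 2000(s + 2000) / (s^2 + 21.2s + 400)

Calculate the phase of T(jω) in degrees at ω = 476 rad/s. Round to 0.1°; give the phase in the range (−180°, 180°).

-164.1°

At s = jω = j476:
zero (s+2000): 2000 + j476 → |·| = √(2000²+476²) = √4226576 ≈ 2055.9, ∠ = arctan(476/2000) ≈ 13.39°
quadratic: (j476)² + 21.2·j476 + 400 = -226176 + j10091.2 → |·| ≈ 2.264e+05, ∠ ≈ 177.45°
∠T = 13.39° − 177.45° = -164.06°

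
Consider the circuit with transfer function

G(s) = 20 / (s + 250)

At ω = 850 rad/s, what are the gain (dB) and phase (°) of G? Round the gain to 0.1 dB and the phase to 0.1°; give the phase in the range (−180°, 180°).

At s = jω = j850:
pole (s+250): 250 + j850 → |·| = √(250²+850²) = √785000 ≈ 886, ∠ = arctan(850/250) ≈ 73.61°
|G| = 20 / 886 ≈ 0.022573
Gain = 20 log₁₀(0.022573) ≈ -32.93 dB
∠G = 0.00° − 73.61° = -73.61°

-32.9 dB, -73.6°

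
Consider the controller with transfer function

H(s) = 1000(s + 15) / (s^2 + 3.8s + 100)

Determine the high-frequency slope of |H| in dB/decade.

-20 dB/decade

Each pole contributes −20 dB/decade at high frequency; each zero contributes +20 dB/decade.
Net: 1 zero(s) − 2 pole(s) → -20 dB/decade.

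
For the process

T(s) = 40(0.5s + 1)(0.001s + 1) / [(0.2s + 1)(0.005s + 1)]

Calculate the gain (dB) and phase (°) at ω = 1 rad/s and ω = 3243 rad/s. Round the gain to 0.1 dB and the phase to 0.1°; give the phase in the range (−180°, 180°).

At ω = 1 rad/s:
zero (1 + j1·0.5) = 1 + j0.5 → |·| ≈ 1.118, ∠ ≈ 26.57°
zero (1 + j1·0.001) = 1 + j0.001 → |·| ≈ 1, ∠ ≈ 0.06°
pole (1 + j1·0.2) = 1 + j0.2 → |·| ≈ 1.0198, ∠ ≈ 11.31°
pole (1 + j1·0.005) = 1 + j0.005 → |·| ≈ 1, ∠ ≈ 0.29°
|T| = 40 · 1.118 · 1 / (1.0198 · 1) ≈ 43.852
Gain = 20 log₁₀(43.852) ≈ 32.84 dB
∠T = (26.57° + 0.06°) − (11.31° + 0.29°) = 15.03°

At ω = 3243 rad/s:
zero (1 + j3243·0.5) = 1 + j1621.5 → |·| ≈ 1621.5, ∠ ≈ 89.96°
zero (1 + j3243·0.001) = 1 + j3.243 → |·| ≈ 3.3937, ∠ ≈ 72.86°
pole (1 + j3243·0.2) = 1 + j648.6 → |·| ≈ 648.6, ∠ ≈ 89.91°
pole (1 + j3243·0.005) = 1 + j16.215 → |·| ≈ 16.246, ∠ ≈ 86.47°
|T| = 40 · 1621.5 · 3.3937 / (648.6 · 16.246) ≈ 20.889
Gain = 20 log₁₀(20.889) ≈ 26.40 dB
∠T = (89.96° + 72.86°) − (89.91° + 86.47°) = -13.56°

ω = 1: 32.8 dB, 15.0°; ω = 3243: 26.4 dB, -13.6°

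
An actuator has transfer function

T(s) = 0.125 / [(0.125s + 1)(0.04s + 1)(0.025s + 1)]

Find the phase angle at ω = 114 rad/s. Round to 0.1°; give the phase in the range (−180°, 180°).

125.7°

At ω = 114 rad/s:
pole (1 + j114·0.125) = 1 + j14.25 → |·| ≈ 14.285, ∠ ≈ 85.99°
pole (1 + j114·0.04) = 1 + j4.56 → |·| ≈ 4.6684, ∠ ≈ 77.63°
pole (1 + j114·0.025) = 1 + j2.85 → |·| ≈ 3.0203, ∠ ≈ 70.67°
∠T = (0°) − (85.99° + 77.63° + 70.67°) = -234.29° ≡ 125.71° (principal value)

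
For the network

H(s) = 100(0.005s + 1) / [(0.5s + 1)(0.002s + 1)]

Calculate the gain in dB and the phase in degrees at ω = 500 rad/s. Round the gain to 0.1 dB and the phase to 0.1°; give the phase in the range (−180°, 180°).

At ω = 500 rad/s:
zero (1 + j500·0.005) = 1 + j2.5 → |·| ≈ 2.6926, ∠ ≈ 68.20°
pole (1 + j500·0.5) = 1 + j250 → |·| ≈ 250, ∠ ≈ 89.77°
pole (1 + j500·0.002) = 1 + j1 → |·| ≈ 1.4142, ∠ ≈ 45.00°
|H| = 100 · 2.6926 / (250 · 1.4142) ≈ 0.76159
Gain = 20 log₁₀(0.76159) ≈ -2.37 dB
∠H = (68.20°) − (89.77° + 45.00°) = -66.57°

-2.4 dB, -66.6°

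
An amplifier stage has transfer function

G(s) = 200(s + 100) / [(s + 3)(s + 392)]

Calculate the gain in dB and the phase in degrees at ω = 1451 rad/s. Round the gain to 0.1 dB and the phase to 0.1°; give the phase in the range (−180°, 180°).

-17.5 dB, -78.7°

At s = jω = j1451:
zero (s+100): 100 + j1451 → |·| = √(100²+1451²) = √2115401 ≈ 1454.4, ∠ = arctan(1451/100) ≈ 86.06°
pole (s+3): 3 + j1451 → |·| = √(3²+1451²) = √2105410 ≈ 1451, ∠ = arctan(1451/3) ≈ 89.88°
pole (s+392): 392 + j1451 → |·| = √(392²+1451²) = √2259065 ≈ 1503, ∠ = arctan(1451/392) ≈ 74.88°
|G| = 200 · 1454.4 / 2.1809e+06 ≈ 0.13338
Gain = 20 log₁₀(0.13338) ≈ -17.50 dB
∠G = 86.06° − 164.76° = -78.70°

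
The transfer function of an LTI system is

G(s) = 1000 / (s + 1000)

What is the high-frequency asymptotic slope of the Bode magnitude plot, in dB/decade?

-20 dB/decade

Each pole contributes −20 dB/decade at high frequency; each zero contributes +20 dB/decade.
Net: 0 zero(s) − 1 pole(s) → -20 dB/decade.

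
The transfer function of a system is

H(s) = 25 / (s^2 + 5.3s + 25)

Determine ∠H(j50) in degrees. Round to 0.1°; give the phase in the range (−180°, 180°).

-173.9°

At s = jω = j50:
quadratic: (j50)² + 5.3·j50 + 25 = -2475 + j265 → |·| ≈ 2489.1, ∠ ≈ 173.89°
∠H = 0.00° − 173.89° = -173.89°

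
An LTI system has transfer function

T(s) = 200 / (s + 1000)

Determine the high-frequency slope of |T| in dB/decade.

-20 dB/decade

Each pole contributes −20 dB/decade at high frequency; each zero contributes +20 dB/decade.
Net: 0 zero(s) − 1 pole(s) → -20 dB/decade.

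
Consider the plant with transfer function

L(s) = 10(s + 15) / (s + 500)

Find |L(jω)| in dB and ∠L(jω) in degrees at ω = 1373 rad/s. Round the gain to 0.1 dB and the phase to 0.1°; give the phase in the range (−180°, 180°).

19.5 dB, 19.4°

At s = jω = j1373:
zero (s+15): 15 + j1373 → |·| = √(15²+1373²) = √1885354 ≈ 1373.1, ∠ = arctan(1373/15) ≈ 89.37°
pole (s+500): 500 + j1373 → |·| = √(500²+1373²) = √2135129 ≈ 1461.2, ∠ = arctan(1373/500) ≈ 69.99°
|L| = 10 · 1373.1 / 1461.2 ≈ 9.3971
Gain = 20 log₁₀(9.3971) ≈ 19.46 dB
∠L = 89.37° − 69.99° = 19.38°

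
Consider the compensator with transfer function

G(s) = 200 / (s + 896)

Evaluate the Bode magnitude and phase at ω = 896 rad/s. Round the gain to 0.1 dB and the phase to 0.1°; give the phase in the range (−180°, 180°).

-16.0 dB, -45.0°

Substitute s = j896:
Numerator: 200 = 200 + j0
Denominator: (j896) + 896 = 896 + j896
|N| = √(200² + 0²) ≈ 200, ∠N ≈ 0.00°
|D| = √(896² + 896²) ≈ 1267.1, ∠D ≈ 45.00°
|G| = 200 / 1267.1 ≈ 0.15784
Gain = 20 log₁₀(0.15784) ≈ -16.04 dB
∠G = 0.00° − 45.00° = -45.00°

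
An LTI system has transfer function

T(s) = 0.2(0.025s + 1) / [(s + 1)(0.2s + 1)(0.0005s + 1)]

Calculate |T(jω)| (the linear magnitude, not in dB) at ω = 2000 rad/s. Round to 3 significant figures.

8.84e-06

At ω = 2000 rad/s:
zero (1 + j2000·0.025) = 1 + j50 → |·| ≈ 50.01, ∠ ≈ 88.85°
pole (1 + j2000·1) = 1 + j2000 → |·| ≈ 2000, ∠ ≈ 89.97°
pole (1 + j2000·0.2) = 1 + j400 → |·| ≈ 400, ∠ ≈ 89.86°
pole (1 + j2000·0.0005) = 1 + j1 → |·| ≈ 1.4142, ∠ ≈ 45.00°
|T| = 0.2 · 50.01 / (2000 · 400 · 1.4142) ≈ 8.8407e-06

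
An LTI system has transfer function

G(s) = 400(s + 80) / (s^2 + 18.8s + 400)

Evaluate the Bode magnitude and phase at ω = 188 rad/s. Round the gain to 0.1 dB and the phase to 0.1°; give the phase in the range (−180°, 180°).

At s = jω = j188:
zero (s+80): 80 + j188 → |·| = √(80²+188²) = √41744 ≈ 204.31, ∠ = arctan(188/80) ≈ 66.95°
quadratic: (j188)² + 18.8·j188 + 400 = -34944 + j3534.4 → |·| ≈ 35122, ∠ ≈ 174.22°
|G| = 400 · 204.31 / 35122 ≈ 2.3269
Gain = 20 log₁₀(2.3269) ≈ 7.34 dB
∠G = 66.95° − 174.22° = -107.27°

7.3 dB, -107.3°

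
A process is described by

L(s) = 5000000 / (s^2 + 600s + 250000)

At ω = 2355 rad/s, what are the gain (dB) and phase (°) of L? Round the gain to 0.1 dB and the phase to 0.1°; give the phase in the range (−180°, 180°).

At s = jω = j2355:
quadratic: (j2355)² + 600·j2355 + 250000 = -5296025 + j1413000 → |·| ≈ 5.4813e+06, ∠ ≈ 165.06°
|L| = 5000000 / 5.4813e+06 ≈ 0.91219
Gain = 20 log₁₀(0.91219) ≈ -0.80 dB
∠L = 0.00° − 165.06° = -165.06°

-0.8 dB, -165.1°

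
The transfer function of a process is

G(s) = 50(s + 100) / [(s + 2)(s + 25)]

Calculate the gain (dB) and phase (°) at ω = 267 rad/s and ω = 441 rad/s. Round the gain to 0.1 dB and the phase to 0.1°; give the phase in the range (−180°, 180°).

At s = jω = j267:
zero (s+100): 100 + j267 → |·| = √(100²+267²) = √81289 ≈ 285.11, ∠ = arctan(267/100) ≈ 69.47°
pole (s+2): 2 + j267 → |·| = √(2²+267²) = √71293 ≈ 267.01, ∠ = arctan(267/2) ≈ 89.57°
pole (s+25): 25 + j267 → |·| = √(25²+267²) = √71914 ≈ 268.17, ∠ = arctan(267/25) ≈ 84.65°
|G| = 50 · 285.11 / 71604 ≈ 0.19909
Gain = 20 log₁₀(0.19909) ≈ -14.02 dB
∠G = 69.47° − 174.22° = -104.75°

At s = jω = j441:
zero (s+100): 100 + j441 → |·| = √(100²+441²) = √204481 ≈ 452.2, ∠ = arctan(441/100) ≈ 77.22°
pole (s+2): 2 + j441 → |·| = √(2²+441²) = √194485 ≈ 441, ∠ = arctan(441/2) ≈ 89.74°
pole (s+25): 25 + j441 → |·| = √(25²+441²) = √195106 ≈ 441.71, ∠ = arctan(441/25) ≈ 86.76°
|G| = 50 · 452.2 / 1.9479e+05 ≈ 0.11607
Gain = 20 log₁₀(0.11607) ≈ -18.71 dB
∠G = 77.22° − 176.50° = -99.28°

ω = 267: -14.0 dB, -104.8°; ω = 441: -18.7 dB, -99.3°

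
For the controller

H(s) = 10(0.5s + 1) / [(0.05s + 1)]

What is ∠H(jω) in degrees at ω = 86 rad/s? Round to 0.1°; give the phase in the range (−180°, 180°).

11.8°

At ω = 86 rad/s:
zero (1 + j86·0.5) = 1 + j43 → |·| ≈ 43.012, ∠ ≈ 88.67°
pole (1 + j86·0.05) = 1 + j4.3 → |·| ≈ 4.4147, ∠ ≈ 76.91°
∠H = (88.67°) − (76.91°) = 11.76°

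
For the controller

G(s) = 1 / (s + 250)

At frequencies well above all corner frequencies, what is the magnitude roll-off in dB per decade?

-20 dB/decade

Each pole contributes −20 dB/decade at high frequency; each zero contributes +20 dB/decade.
Net: 0 zero(s) − 1 pole(s) → -20 dB/decade.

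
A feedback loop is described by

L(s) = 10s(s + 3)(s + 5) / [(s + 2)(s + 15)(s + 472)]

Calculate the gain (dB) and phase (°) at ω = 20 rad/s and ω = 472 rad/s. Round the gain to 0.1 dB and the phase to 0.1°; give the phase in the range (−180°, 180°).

ω = 20: -9.1 dB, 107.6°; ω = 472: 17.0 dB, 46.1°

At s = jω = j20:
zero (s+3): 3 + j20 → |·| = √(3²+20²) = √409 ≈ 20.224, ∠ = arctan(20/3) ≈ 81.47°
zero (s+5): 5 + j20 → |·| = √(5²+20²) = √425 ≈ 20.616, ∠ = arctan(20/5) ≈ 75.96°
zero at origin: s = j20 → |·| = 20, ∠ = 90.00°
pole (s+2): 2 + j20 → |·| = √(2²+20²) = √404 ≈ 20.1, ∠ = arctan(20/2) ≈ 84.29°
pole (s+15): 15 + j20 → |·| = √(15²+20²) = √625 ≈ 25, ∠ = arctan(20/15) ≈ 53.13°
pole (s+472): 472 + j20 → |·| = √(472²+20²) = √223184 ≈ 472.42, ∠ = arctan(20/472) ≈ 2.43°
|L| = 10 · 8338.8 / 2.3739e+05 ≈ 0.35127
Gain = 20 log₁₀(0.35127) ≈ -9.09 dB
∠L = 247.43° − 139.85° = 107.58°

At s = jω = j472:
zero (s+3): 3 + j472 → |·| = √(3²+472²) = √222793 ≈ 472.01, ∠ = arctan(472/3) ≈ 89.64°
zero (s+5): 5 + j472 → |·| = √(5²+472²) = √222809 ≈ 472.03, ∠ = arctan(472/5) ≈ 89.39°
zero at origin: s = j472 → |·| = 472, ∠ = 90.00°
pole (s+2): 2 + j472 → |·| = √(2²+472²) = √222788 ≈ 472, ∠ = arctan(472/2) ≈ 89.76°
pole (s+15): 15 + j472 → |·| = √(15²+472²) = √223009 ≈ 472.24, ∠ = arctan(472/15) ≈ 88.18°
pole (s+472): 472 + j472 → |·| = √(472²+472²) = √445568 ≈ 667.51, ∠ = arctan(472/472) ≈ 45.00°
|L| = 10 · 1.0516e+08 / 1.4879e+08 ≈ 7.0677
Gain = 20 log₁₀(7.0677) ≈ 16.99 dB
∠L = 269.03° − 222.94° = 46.09°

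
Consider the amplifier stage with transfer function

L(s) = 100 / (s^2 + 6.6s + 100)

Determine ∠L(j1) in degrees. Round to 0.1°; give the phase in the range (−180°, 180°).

-3.8°

At s = jω = j1:
quadratic: (j1)² + 6.6·j1 + 100 = 99 + j6.6 → |·| ≈ 99.22, ∠ ≈ 3.81°
∠L = 0.00° − 3.81° = -3.81°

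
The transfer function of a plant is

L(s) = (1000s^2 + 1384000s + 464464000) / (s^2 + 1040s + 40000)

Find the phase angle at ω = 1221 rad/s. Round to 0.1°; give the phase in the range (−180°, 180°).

-17.5°

Substitute s = j1221:
Numerator: 1000(j1221)^2 + 1384000(j1221) + 464464000 = -1026377000 + j1689864000
Denominator: (j1221)^2 + 1040(j1221) + 40000 = -1450841 + j1269840
|N| = √(1026377000² + 1689864000²) ≈ 1.9771e+09, ∠N ≈ 121.27°
|D| = √(1450841² + 1269840²) ≈ 1.9281e+06, ∠D ≈ 138.81°
∠L = 121.27° − 138.81° = -17.54°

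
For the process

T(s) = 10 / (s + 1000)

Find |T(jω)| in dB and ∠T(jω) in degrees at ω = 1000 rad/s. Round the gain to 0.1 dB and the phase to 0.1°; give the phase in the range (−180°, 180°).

At s = jω = j1000:
pole (s+1000): 1000 + j1000 → |·| = √(1000²+1000²) = √2000000 ≈ 1414.2, ∠ = arctan(1000/1000) ≈ 45.00°
|T| = 10 / 1414.2 ≈ 0.0070711
Gain = 20 log₁₀(0.0070711) ≈ -43.01 dB
∠T = 0.00° − 45.00° = -45.00°

-43.0 dB, -45.0°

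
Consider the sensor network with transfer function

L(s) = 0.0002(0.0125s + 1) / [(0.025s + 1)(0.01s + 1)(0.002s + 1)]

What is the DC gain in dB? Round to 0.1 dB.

-74.0 dB

L(0) = 0.0002 · 1 / 1 = 0.0002
20 log₁₀(0.0002) ≈ -73.98 dB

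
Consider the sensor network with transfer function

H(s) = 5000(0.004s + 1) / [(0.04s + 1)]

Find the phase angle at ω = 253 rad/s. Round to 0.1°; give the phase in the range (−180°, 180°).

At ω = 253 rad/s:
zero (1 + j253·0.004) = 1 + j1.012 → |·| ≈ 1.4227, ∠ ≈ 45.34°
pole (1 + j253·0.04) = 1 + j10.12 → |·| ≈ 10.169, ∠ ≈ 84.36°
∠H = (45.34°) − (84.36°) = -39.02°

-39.0°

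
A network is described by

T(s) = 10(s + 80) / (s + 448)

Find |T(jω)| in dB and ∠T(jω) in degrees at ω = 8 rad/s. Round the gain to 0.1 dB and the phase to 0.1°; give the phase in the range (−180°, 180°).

5.1 dB, 4.7°

At s = jω = j8:
zero (s+80): 80 + j8 → |·| = √(80²+8²) = √6464 ≈ 80.399, ∠ = arctan(8/80) ≈ 5.71°
pole (s+448): 448 + j8 → |·| = √(448²+8²) = √200768 ≈ 448.07, ∠ = arctan(8/448) ≈ 1.02°
|T| = 10 · 80.399 / 448.07 ≈ 1.7943
Gain = 20 log₁₀(1.7943) ≈ 5.08 dB
∠T = 5.71° − 1.02° = 4.69°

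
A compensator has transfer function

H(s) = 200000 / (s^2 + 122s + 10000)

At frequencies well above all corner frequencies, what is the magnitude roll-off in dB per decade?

-40 dB/decade

Each pole contributes −20 dB/decade at high frequency; each zero contributes +20 dB/decade.
Net: 0 zero(s) − 2 pole(s) → -40 dB/decade.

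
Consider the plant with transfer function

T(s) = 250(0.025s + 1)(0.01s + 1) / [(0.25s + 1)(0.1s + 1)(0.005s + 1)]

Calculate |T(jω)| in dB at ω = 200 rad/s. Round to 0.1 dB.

6.1 dB

At ω = 200 rad/s:
zero (1 + j200·0.025) = 1 + j5 → |·| ≈ 5.099, ∠ ≈ 78.69°
zero (1 + j200·0.01) = 1 + j2 → |·| ≈ 2.2361, ∠ ≈ 63.43°
pole (1 + j200·0.25) = 1 + j50 → |·| ≈ 50.01, ∠ ≈ 88.85°
pole (1 + j200·0.1) = 1 + j20 → |·| ≈ 20.025, ∠ ≈ 87.14°
pole (1 + j200·0.005) = 1 + j1 → |·| ≈ 1.4142, ∠ ≈ 45.00°
|T| = 250 · 5.099 · 2.2361 / (50.01 · 20.025 · 1.4142) ≈ 2.0127
Gain = 20 log₁₀(2.0127) ≈ 6.08 dB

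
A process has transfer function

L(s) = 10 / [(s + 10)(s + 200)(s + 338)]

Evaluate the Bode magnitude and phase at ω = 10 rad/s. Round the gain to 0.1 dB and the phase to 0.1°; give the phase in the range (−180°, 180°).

At s = jω = j10:
pole (s+10): 10 + j10 → |·| = √(10²+10²) = √200 ≈ 14.142, ∠ = arctan(10/10) ≈ 45.00°
pole (s+200): 200 + j10 → |·| = √(200²+10²) = √40100 ≈ 200.25, ∠ = arctan(10/200) ≈ 2.86°
pole (s+338): 338 + j10 → |·| = √(338²+10²) = √114344 ≈ 338.15, ∠ = arctan(10/338) ≈ 1.69°
|L| = 10 / 9.5762e+05 ≈ 1.0443e-05
Gain = 20 log₁₀(1.0443e-05) ≈ -99.62 dB
∠L = 0.00° − 49.55° = -49.55°

-99.6 dB, -49.6°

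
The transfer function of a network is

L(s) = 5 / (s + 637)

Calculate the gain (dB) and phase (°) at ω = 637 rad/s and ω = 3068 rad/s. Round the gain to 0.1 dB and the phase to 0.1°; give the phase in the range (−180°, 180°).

ω = 637: -45.1 dB, -45.0°; ω = 3068: -55.9 dB, -78.3°

At s = jω = j637:
pole (s+637): 637 + j637 → |·| = √(637²+637²) = √811538 ≈ 900.85, ∠ = arctan(637/637) ≈ 45.00°
|L| = 5 / 900.85 ≈ 0.0055503
Gain = 20 log₁₀(0.0055503) ≈ -45.11 dB
∠L = 0.00° − 45.00° = -45.00°

At s = jω = j3068:
pole (s+637): 637 + j3068 → |·| = √(637²+3068²) = √9818393 ≈ 3133.4, ∠ = arctan(3068/637) ≈ 78.27°
|L| = 5 / 3133.4 ≈ 0.0015957
Gain = 20 log₁₀(0.0015957) ≈ -55.94 dB
∠L = 0.00° − 78.27° = -78.27°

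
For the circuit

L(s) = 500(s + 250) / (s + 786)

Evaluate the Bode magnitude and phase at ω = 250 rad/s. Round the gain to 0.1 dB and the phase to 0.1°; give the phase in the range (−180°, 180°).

46.6 dB, 27.4°

At s = jω = j250:
zero (s+250): 250 + j250 → |·| = √(250²+250²) = √125000 ≈ 353.55, ∠ = arctan(250/250) ≈ 45.00°
pole (s+786): 786 + j250 → |·| = √(786²+250²) = √680296 ≈ 824.8, ∠ = arctan(250/786) ≈ 17.64°
|L| = 500 · 353.55 / 824.8 ≈ 214.32
Gain = 20 log₁₀(214.32) ≈ 46.62 dB
∠L = 45.00° − 17.64° = 27.36°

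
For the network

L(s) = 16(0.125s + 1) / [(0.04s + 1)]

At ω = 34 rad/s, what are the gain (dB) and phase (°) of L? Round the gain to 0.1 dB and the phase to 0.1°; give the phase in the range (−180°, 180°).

32.3 dB, 23.1°

At ω = 34 rad/s:
zero (1 + j34·0.125) = 1 + j4.25 → |·| ≈ 4.3661, ∠ ≈ 76.76°
pole (1 + j34·0.04) = 1 + j1.36 → |·| ≈ 1.6881, ∠ ≈ 53.67°
|L| = 16 · 4.3661 / (1.6881) ≈ 41.382
Gain = 20 log₁₀(41.382) ≈ 32.34 dB
∠L = (76.76°) − (53.67°) = 23.09°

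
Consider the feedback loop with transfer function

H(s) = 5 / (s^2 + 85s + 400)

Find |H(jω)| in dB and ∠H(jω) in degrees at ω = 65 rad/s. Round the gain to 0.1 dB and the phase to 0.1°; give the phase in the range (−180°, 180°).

-62.6 dB, -124.7°

Substitute s = j65:
Numerator: 5 = 5 + j0
Denominator: (j65)^2 + 85(j65) + 400 = -3825 + j5525
|N| = √(5² + 0²) ≈ 5, ∠N ≈ 0.00°
|D| = √(3825² + 5525²) ≈ 6719.8, ∠D ≈ 124.70°
|H| = 5 / 6719.8 ≈ 0.00074407
Gain = 20 log₁₀(0.00074407) ≈ -62.57 dB
∠H = 0.00° − 124.70° = -124.70°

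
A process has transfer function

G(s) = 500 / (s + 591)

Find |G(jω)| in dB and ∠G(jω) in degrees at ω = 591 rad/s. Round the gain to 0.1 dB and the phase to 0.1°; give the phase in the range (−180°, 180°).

-4.5 dB, -45.0°

Substitute s = j591:
Numerator: 500 = 500 + j0
Denominator: (j591) + 591 = 591 + j591
|N| = √(500² + 0²) ≈ 500, ∠N ≈ 0.00°
|D| = √(591² + 591²) ≈ 835.8, ∠D ≈ 45.00°
|G| = 500 / 835.8 ≈ 0.59823
Gain = 20 log₁₀(0.59823) ≈ -4.46 dB
∠G = 0.00° − 45.00° = -45.00°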